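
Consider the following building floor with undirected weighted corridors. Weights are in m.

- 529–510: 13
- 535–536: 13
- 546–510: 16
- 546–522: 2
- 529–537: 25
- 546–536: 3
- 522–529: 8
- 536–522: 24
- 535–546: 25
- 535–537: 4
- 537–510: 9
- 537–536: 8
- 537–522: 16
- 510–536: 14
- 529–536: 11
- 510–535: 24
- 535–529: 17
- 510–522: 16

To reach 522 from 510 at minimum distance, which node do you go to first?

Enumerating some paths:
510 → 536 → 546 → 522: 14+3+2 = 19
510 → 529 → 522: 13+8 = 21
510 → 522: 16 = 16
510 → 546 → 522: 16+2 = 18
The minimum is 16 m via 510 → 522.
So from 510 the first move is to 522.

522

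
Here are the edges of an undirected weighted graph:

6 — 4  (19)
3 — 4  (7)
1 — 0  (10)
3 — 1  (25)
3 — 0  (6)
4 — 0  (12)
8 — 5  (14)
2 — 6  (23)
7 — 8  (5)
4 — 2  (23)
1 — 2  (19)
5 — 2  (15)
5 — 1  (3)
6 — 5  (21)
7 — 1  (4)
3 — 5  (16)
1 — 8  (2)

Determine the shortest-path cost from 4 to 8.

Compare a few routes:
4 → 3 → 5 → 1 → 8: 7+16+3+2 = 28
4 → 0 → 1 → 7 → 8: 12+10+4+5 = 31
4 → 3 → 0 → 1 → 8: 7+6+10+2 = 25
4 → 0 → 1 → 8: 12+10+2 = 24
The minimum is 24 via 4 → 0 → 1 → 8.

24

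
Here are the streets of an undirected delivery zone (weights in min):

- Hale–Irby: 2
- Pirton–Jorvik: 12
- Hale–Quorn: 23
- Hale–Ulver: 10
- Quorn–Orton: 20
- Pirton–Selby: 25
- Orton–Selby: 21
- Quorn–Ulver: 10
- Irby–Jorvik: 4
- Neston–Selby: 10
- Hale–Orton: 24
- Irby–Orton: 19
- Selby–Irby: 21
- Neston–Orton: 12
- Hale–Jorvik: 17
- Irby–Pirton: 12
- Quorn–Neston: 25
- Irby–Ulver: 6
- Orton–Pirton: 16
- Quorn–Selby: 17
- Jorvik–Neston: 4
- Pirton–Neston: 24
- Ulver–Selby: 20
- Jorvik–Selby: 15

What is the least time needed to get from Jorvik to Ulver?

Shortest distances from Jorvik:
Jorvik: 0
Irby: 4  (via Jorvik)
Neston: 4  (via Jorvik)
Hale: 6  (via Irby)
Ulver: 10  (via Irby)
Shortest route: Jorvik → Irby → Ulver = 10 min.

10 min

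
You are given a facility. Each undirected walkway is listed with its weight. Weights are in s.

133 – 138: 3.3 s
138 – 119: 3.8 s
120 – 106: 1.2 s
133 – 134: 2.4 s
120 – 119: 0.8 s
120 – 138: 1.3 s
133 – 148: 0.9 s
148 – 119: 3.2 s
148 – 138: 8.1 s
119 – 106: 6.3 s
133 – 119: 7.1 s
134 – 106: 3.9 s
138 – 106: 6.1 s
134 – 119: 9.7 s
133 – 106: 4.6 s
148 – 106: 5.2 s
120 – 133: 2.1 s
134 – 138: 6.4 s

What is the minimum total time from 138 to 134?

Enumerating some paths:
138–120–106–134: 1.3+1.2+3.9 = 6.4
138–133–134: 3.3+2.4 = 5.7
138–120–133–134: 1.3+2.1+2.4 = 5.8
Cheapest is 138–133–134 at 5.7 s.

5.7 s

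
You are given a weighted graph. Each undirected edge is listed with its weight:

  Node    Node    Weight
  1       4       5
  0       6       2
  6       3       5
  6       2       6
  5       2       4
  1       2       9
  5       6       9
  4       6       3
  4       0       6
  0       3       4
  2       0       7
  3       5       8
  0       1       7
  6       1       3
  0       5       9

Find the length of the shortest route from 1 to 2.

9

Enumerating some paths:
1 → 6 → 0 → 2: 3+2+7 = 12
1 → 4 → 6 → 2: 5+3+6 = 14
1 → 2: 9 = 9
Cheapest is 1 → 2 at 9.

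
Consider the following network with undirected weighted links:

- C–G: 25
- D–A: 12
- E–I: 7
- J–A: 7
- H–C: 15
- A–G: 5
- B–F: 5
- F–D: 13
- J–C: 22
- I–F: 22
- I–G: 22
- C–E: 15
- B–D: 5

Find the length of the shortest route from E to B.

34

Settle nodes by increasing distance from E:
E: 0
I: 7  (via E)
C: 15  (via E)
F: 29  (via I)
G: 29  (via I)
H: 30  (via C)
A: 34  (via G)
B: 34  (via F)
Shortest route: E–I–F–B = 34.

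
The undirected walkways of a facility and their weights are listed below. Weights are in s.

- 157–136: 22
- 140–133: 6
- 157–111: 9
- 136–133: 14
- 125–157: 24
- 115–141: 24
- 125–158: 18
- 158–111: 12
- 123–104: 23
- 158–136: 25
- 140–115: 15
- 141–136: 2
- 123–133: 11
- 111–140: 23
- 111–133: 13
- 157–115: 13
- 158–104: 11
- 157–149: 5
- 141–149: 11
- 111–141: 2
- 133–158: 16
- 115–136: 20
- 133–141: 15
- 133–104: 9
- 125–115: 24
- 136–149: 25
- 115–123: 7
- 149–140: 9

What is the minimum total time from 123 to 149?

25 s

Running Dijkstra from 123:
123: 0
115: 7  (via 123)
133: 11  (via 123)
140: 17  (via 133)
104: 20  (via 133)
157: 20  (via 115)
111: 24  (via 133)
136: 25  (via 133)
149: 25  (via 157)
Shortest route: 123–115–157–149 = 25 s.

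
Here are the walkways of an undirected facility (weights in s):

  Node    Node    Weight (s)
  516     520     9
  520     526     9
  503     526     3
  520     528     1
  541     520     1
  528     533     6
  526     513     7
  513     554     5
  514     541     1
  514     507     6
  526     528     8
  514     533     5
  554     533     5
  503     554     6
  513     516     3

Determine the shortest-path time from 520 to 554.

12 s

Running Dijkstra from 520:
520: 0
528: 1  (via 520)
541: 1  (via 520)
514: 2  (via 541)
533: 7  (via 528)
507: 8  (via 514)
516: 9  (via 520)
526: 9  (via 520)
554: 12  (via 533)
Shortest route: 520–528–533–554 = 12 s.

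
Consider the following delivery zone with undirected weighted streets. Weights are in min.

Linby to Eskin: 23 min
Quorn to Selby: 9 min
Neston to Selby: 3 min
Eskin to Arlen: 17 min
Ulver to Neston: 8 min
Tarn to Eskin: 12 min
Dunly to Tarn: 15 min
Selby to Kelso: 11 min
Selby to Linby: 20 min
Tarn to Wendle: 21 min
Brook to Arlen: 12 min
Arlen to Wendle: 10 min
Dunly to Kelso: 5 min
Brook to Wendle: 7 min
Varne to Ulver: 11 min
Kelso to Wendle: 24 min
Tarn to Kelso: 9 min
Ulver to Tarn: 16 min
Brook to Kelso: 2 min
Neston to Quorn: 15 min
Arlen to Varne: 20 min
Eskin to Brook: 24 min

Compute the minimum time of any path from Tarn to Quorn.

29 min

Shortest distances from Tarn:
Tarn: 0
Kelso: 9  (via Tarn)
Brook: 11  (via Kelso)
Eskin: 12  (via Tarn)
Dunly: 14  (via Kelso)
Ulver: 16  (via Tarn)
Wendle: 18  (via Brook)
Selby: 20  (via Kelso)
Neston: 23  (via Selby)
Arlen: 23  (via Brook)
Varne: 27  (via Ulver)
Quorn: 29  (via Selby)
Shortest route: Tarn–Kelso–Selby–Quorn = 29 min.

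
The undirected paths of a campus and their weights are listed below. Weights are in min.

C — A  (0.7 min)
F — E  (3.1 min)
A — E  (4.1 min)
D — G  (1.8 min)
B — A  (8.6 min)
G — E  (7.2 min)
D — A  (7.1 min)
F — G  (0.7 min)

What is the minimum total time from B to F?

15.8 min

Shortest distances from B:
B: 0
A: 8.6  (via B)
C: 9.3  (via A)
E: 12.7  (via A)
D: 15.7  (via A)
F: 15.8  (via E)
Shortest route: B → A → E → F = 15.8 min.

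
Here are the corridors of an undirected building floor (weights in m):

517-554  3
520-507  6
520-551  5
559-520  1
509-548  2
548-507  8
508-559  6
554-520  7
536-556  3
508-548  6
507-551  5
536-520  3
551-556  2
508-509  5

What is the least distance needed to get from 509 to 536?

Enumerating some paths:
509 → 508 → 559 → 520 → 536: 5+6+1+3 = 15
509 → 548 → 507 → 520 → 536: 2+8+6+3 = 19
509 → 548 → 508 → 559 → 520 → 536: 2+6+6+1+3 = 18
Cheapest is 509 → 508 → 559 → 520 → 536 at 15 m.

15 m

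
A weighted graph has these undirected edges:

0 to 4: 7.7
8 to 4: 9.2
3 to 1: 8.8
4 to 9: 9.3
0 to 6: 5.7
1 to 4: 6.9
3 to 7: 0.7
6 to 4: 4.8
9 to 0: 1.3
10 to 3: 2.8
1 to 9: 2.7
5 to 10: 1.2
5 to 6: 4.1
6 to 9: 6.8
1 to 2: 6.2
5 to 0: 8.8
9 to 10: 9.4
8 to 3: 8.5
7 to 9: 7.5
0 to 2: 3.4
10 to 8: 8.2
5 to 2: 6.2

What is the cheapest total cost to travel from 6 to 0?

Candidate routes:
6–0: 5.7 = 5.7
6–4–0: 4.8+7.7 = 12.5
6–9–0: 6.8+1.3 = 8.1
The minimum is 5.7 via 6–0.

5.7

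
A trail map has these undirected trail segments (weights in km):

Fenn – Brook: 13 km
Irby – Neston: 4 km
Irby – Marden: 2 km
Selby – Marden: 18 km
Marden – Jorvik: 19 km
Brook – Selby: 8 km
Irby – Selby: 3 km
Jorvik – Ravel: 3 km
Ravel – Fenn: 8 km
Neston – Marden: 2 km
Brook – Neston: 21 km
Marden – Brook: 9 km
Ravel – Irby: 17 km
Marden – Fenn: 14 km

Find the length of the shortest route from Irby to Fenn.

Settle nodes by increasing distance from Irby:
Irby: 0
Marden: 2  (via Irby)
Selby: 3  (via Irby)
Neston: 4  (via Irby)
Brook: 11  (via Marden)
Fenn: 16  (via Marden)
Shortest route: Irby–Marden–Fenn = 16 km.

16 km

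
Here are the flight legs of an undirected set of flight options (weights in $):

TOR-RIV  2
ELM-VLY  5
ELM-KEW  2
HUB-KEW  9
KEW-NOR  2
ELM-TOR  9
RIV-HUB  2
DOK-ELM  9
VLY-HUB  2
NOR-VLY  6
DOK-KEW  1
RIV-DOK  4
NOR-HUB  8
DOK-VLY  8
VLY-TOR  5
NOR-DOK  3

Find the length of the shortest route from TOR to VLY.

$5

Enumerating some paths:
TOR - RIV - HUB - VLY: 2+2+2 = 6
TOR - VLY: 5 = 5
The minimum is $5 via TOR - VLY.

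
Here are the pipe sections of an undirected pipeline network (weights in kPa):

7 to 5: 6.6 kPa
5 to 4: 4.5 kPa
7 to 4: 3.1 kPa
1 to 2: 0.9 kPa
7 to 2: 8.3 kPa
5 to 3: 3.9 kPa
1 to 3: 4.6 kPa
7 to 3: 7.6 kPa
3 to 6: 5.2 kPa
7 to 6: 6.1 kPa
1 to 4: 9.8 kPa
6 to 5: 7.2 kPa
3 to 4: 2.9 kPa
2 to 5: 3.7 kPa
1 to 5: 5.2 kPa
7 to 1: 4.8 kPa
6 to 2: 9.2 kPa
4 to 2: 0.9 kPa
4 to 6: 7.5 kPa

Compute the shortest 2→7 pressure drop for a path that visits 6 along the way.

Shortest 2→6: 2 → 4 → 6 = 8.4
Shortest 6→7: 6 → 7 = 6.1
Total via 6: 8.4 + 6.1 = 14.5 kPa.

14.5 kPa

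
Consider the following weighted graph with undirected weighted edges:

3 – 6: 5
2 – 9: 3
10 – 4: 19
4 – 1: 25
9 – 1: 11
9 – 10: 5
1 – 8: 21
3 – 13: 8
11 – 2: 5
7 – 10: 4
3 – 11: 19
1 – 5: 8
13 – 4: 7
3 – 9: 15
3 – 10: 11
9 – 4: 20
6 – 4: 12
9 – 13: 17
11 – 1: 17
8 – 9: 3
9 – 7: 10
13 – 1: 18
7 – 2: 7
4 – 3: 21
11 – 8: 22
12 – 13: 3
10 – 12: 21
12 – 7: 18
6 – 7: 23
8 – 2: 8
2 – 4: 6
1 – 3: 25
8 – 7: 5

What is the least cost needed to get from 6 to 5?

38

Shortest distances from 6:
6: 0
3: 5  (via 6)
4: 12  (via 6)
13: 13  (via 3)
10: 16  (via 3)
12: 16  (via 13)
2: 18  (via 4)
7: 20  (via 10)
9: 20  (via 3)
8: 23  (via 9)
11: 23  (via 2)
1: 30  (via 3)
5: 38  (via 1)
Shortest route: 6 → 3 → 1 → 5 = 38.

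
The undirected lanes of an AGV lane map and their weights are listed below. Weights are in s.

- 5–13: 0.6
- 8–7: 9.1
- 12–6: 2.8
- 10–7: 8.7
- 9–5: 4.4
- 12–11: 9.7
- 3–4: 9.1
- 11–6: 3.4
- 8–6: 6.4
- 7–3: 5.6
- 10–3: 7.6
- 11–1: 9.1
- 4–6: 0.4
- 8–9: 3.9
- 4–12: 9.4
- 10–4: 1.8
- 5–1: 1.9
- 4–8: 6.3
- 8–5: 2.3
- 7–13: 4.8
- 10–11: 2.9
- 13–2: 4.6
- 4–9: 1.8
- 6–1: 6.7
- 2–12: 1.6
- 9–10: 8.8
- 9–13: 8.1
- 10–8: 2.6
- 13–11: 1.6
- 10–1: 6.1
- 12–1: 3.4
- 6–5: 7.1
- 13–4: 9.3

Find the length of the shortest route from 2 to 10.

6.6 s

Compare a few routes:
2 → 13 → 5 → 8 → 10: 4.6+0.6+2.3+2.6 = 10.1
2 → 12 → 6 → 4 → 10: 1.6+2.8+0.4+1.8 = 6.6
2 → 13 → 11 → 10: 4.6+1.6+2.9 = 9.1
Cheapest is 2 → 12 → 6 → 4 → 10 at 6.6 s.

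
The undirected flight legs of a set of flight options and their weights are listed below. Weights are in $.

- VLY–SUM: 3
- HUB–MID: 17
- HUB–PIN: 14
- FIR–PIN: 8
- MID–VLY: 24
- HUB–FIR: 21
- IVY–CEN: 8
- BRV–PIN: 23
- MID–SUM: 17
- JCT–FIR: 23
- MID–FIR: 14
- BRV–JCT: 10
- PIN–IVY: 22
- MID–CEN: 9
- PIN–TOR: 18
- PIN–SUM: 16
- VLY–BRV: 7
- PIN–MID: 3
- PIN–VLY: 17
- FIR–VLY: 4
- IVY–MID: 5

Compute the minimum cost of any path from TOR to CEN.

Shortest distances from TOR:
TOR: 0
PIN: 18  (via TOR)
MID: 21  (via PIN)
FIR: 26  (via PIN)
IVY: 26  (via MID)
CEN: 30  (via MID)
Shortest route: TOR → PIN → MID → CEN = $30.

$30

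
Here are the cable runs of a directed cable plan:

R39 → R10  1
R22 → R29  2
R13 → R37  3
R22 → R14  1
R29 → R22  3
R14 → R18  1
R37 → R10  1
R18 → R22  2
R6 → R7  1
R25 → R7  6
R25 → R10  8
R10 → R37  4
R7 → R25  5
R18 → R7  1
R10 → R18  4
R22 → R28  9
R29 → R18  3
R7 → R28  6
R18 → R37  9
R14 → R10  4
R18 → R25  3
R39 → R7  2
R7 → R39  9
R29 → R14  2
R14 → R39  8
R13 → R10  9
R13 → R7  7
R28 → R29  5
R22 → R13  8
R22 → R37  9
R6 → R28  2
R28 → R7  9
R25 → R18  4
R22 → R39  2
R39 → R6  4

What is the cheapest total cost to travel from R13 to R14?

11

Settle nodes by increasing distance from R13:
R13: 0
R37: 3  (via R13)
R10: 4  (via R37)
R7: 7  (via R13)
R18: 8  (via R10)
R22: 10  (via R18)
R25: 11  (via R18)
R14: 11  (via R22)
Shortest route: R13–R37–R10–R18–R22–R14 = 11.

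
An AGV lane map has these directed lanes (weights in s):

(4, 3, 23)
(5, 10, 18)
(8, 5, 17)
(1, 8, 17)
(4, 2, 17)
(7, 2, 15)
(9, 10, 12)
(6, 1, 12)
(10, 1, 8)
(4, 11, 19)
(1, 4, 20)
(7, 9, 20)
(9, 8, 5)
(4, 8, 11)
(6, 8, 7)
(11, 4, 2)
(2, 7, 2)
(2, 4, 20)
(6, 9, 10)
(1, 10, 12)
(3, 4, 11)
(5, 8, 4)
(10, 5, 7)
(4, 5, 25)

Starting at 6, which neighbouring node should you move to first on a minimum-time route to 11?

1

Candidate routes:
6 - 1 - 4 - 11: 12+20+19 = 51
6 - 9 - 10 - 1 - 4 - 11: 10+12+8+20+19 = 69
The minimum is 51 s via 6 - 1 - 4 - 11.
So from 6 the first move is to 1.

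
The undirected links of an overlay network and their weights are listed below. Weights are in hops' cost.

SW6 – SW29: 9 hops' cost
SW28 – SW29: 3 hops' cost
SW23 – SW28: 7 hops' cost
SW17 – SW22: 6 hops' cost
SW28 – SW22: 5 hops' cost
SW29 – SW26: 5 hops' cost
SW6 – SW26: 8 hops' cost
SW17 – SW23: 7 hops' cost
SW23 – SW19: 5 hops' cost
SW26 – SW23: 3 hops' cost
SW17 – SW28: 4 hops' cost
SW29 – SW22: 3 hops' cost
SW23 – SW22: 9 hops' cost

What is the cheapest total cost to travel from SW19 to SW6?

16 hops' cost

Candidate routes:
SW19 - SW23 - SW26 - SW29 - SW6: 5+3+5+9 = 22
SW19 - SW23 - SW26 - SW6: 5+3+8 = 16
Cheapest is SW19 - SW23 - SW26 - SW6 at 16 hops' cost.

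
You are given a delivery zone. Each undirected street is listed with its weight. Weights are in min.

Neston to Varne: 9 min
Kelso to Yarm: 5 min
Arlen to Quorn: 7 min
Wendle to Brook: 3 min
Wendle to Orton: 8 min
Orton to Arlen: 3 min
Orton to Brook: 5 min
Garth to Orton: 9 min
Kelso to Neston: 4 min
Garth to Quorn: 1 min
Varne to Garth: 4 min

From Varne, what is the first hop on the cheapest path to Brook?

Garth

Enumerating some paths:
Varne - Garth - Quorn - Arlen - Orton - Wendle - Brook: 4+1+7+3+8+3 = 26
Varne - Garth - Orton - Brook: 4+9+5 = 18
Varne - Garth - Orton - Wendle - Brook: 4+9+8+3 = 24
Varne - Garth - Quorn - Arlen - Orton - Brook: 4+1+7+3+5 = 20
The minimum is 18 min via Varne - Garth - Orton - Brook.
So from Varne the first move is to Garth.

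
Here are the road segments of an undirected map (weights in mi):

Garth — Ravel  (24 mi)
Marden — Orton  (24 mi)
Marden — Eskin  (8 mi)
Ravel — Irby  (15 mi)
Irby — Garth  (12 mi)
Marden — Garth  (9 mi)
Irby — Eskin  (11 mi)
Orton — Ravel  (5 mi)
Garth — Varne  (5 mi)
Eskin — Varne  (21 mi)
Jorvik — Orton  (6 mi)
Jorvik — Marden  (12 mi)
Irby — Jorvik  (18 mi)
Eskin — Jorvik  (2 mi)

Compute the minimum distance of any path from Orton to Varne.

Running Dijkstra from Orton:
Orton: 0
Ravel: 5  (via Orton)
Jorvik: 6  (via Orton)
Eskin: 8  (via Jorvik)
Marden: 16  (via Eskin)
Irby: 19  (via Eskin)
Garth: 25  (via Marden)
Varne: 29  (via Eskin)
Shortest route: Orton → Jorvik → Eskin → Varne = 29 mi.

29 mi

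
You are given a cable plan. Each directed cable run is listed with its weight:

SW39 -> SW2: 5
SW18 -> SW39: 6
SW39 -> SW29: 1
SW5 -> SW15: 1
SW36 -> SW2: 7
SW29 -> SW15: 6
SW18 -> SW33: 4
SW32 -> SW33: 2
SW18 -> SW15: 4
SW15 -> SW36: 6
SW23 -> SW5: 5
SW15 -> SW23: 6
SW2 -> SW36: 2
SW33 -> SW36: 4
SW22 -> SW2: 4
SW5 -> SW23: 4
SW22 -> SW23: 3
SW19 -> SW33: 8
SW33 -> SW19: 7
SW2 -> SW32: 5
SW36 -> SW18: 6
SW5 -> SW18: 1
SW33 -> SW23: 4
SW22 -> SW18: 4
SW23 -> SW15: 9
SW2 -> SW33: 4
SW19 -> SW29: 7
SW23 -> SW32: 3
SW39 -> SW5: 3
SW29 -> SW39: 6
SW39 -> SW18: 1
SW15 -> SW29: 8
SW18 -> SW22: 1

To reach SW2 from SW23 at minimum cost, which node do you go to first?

SW5

Compare a few routes:
SW23 → SW5 → SW18 → SW22 → SW2: 5+1+1+4 = 11
SW23 → SW32 → SW33 → SW36 → SW2: 3+2+4+7 = 16
SW23 → SW5 → SW18 → SW39 → SW2: 5+1+6+5 = 17
The minimum is 11 via SW23 → SW5 → SW18 → SW22 → SW2.
So from SW23 the first move is to SW5.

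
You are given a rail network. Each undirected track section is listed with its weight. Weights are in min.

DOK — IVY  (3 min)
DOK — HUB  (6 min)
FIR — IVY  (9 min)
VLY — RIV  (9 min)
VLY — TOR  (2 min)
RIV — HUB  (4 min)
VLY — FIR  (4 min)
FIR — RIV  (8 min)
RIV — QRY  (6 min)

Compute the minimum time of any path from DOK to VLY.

Enumerating some paths:
DOK - IVY - FIR - VLY: 3+9+4 = 16
DOK - HUB - RIV - VLY: 6+4+9 = 19
DOK - IVY - FIR - RIV - VLY: 3+9+8+9 = 29
DOK - HUB - RIV - FIR - VLY: 6+4+8+4 = 22
The minimum is 16 min via DOK - IVY - FIR - VLY.

16 min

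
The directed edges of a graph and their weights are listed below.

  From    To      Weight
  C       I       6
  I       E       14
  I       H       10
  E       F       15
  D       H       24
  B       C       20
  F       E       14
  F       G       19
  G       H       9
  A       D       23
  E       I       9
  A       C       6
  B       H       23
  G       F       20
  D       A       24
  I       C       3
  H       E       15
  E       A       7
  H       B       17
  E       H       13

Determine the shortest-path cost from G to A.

31

Enumerating some paths:
G - H - E - A: 9+15+7 = 31
G - H - B - C - I - E - A: 9+17+20+6+14+7 = 73
G - F - E - A: 20+14+7 = 41
The minimum is 31 via G - H - E - A.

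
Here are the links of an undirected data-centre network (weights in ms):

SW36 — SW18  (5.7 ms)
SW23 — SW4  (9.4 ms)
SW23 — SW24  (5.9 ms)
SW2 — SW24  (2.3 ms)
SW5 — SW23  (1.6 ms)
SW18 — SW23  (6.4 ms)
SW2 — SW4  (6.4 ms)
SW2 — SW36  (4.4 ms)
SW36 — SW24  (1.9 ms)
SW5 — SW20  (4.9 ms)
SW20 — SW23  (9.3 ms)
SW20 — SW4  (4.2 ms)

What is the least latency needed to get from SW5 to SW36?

9.4 ms

Enumerating some paths:
SW5–SW23–SW24–SW36: 1.6+5.9+1.9 = 9.4
SW5–SW23–SW24–SW2–SW36: 1.6+5.9+2.3+4.4 = 14.2
SW5–SW23–SW18–SW36: 1.6+6.4+5.7 = 13.7
The minimum is 9.4 ms via SW5–SW23–SW24–SW36.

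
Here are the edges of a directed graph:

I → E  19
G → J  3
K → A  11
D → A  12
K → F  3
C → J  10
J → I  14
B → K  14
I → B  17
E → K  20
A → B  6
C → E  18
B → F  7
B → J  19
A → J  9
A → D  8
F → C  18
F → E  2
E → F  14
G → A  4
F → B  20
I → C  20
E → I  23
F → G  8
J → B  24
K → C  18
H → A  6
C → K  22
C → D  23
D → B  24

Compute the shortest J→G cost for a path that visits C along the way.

Best J to C: J → I → C costing 34
Best C to G: C → K → F → G costing 33
Total via C: 34 + 33 = 67.

67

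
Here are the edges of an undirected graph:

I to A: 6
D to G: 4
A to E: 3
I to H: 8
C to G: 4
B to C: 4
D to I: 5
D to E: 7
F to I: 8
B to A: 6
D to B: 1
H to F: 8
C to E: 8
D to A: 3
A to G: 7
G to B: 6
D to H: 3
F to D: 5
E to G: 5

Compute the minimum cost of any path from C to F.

10

Candidate routes:
C - G - D - F: 4+4+5 = 13
C - B - D - F: 4+1+5 = 10
Cheapest is C - B - D - F at 10.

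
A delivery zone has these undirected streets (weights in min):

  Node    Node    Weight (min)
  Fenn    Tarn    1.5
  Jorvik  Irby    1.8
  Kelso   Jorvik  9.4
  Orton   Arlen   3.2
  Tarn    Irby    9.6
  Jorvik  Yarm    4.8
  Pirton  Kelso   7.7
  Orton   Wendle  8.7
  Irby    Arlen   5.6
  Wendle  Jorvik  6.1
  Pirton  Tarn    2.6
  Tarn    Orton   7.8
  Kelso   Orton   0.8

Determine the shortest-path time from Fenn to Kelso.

10.1 min

Shortest distances from Fenn:
Fenn: 0
Tarn: 1.5  (via Fenn)
Pirton: 4.1  (via Tarn)
Orton: 9.3  (via Tarn)
Kelso: 10.1  (via Orton)
Shortest route: Fenn–Tarn–Orton–Kelso = 10.1 min.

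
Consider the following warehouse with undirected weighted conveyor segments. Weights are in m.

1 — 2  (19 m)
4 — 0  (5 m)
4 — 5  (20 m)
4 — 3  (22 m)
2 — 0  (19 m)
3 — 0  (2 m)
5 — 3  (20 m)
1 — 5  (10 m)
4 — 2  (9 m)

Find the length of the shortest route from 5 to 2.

29 m

Settle nodes by increasing distance from 5:
5: 0
1: 10  (via 5)
3: 20  (via 5)
4: 20  (via 5)
0: 22  (via 3)
2: 29  (via 1)
Shortest route: 5 → 1 → 2 = 29 m.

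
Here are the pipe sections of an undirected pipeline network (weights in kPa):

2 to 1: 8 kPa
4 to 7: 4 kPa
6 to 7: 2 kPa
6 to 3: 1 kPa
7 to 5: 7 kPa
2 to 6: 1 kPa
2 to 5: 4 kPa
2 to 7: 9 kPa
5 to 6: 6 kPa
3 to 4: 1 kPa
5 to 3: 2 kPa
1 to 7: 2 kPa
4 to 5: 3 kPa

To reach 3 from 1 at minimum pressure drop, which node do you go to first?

Compare a few routes:
1 → 7 → 4 → 3: 2+4+1 = 7
1 → 7 → 6 → 3: 2+2+1 = 5
The minimum is 5 kPa via 1 → 7 → 6 → 3.
So from 1 the first move is to 7.

7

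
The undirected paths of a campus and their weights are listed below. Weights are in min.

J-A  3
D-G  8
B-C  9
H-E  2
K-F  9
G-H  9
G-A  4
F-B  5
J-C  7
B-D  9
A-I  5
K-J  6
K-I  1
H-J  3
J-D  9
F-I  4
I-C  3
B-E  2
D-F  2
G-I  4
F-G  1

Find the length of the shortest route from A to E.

Shortest distances from A:
A: 0
J: 3  (via A)
G: 4  (via A)
F: 5  (via G)
I: 5  (via A)
H: 6  (via J)
K: 6  (via I)
D: 7  (via F)
C: 8  (via I)
E: 8  (via H)
Shortest route: A → J → H → E = 8 min.

8 min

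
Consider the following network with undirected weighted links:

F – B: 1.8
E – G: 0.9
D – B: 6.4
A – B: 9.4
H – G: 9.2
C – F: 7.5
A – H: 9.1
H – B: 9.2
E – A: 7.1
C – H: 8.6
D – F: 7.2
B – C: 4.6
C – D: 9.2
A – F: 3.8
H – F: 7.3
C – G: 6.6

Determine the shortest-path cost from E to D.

Candidate routes:
E - A - F - D: 7.1+3.8+7.2 = 18.1
E - G - C - D: 0.9+6.6+9.2 = 16.7
Cheapest is E - G - C - D at 16.7.

16.7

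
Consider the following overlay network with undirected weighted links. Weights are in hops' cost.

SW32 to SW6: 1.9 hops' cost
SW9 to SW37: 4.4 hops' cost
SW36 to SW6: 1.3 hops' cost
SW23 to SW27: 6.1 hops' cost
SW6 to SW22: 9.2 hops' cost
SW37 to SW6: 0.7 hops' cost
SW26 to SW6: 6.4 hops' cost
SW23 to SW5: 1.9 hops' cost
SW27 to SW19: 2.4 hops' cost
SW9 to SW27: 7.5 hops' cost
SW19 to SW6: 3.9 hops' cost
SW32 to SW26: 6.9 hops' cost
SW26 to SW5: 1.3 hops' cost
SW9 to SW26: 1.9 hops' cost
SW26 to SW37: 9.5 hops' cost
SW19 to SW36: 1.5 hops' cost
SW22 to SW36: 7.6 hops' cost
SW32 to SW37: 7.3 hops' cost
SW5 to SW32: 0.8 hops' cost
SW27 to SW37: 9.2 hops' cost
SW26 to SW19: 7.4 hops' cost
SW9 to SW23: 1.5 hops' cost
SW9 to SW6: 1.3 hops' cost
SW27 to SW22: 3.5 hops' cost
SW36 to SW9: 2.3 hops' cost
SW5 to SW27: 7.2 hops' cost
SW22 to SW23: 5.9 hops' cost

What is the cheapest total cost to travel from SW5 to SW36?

Running Dijkstra from SW5:
SW5: 0
SW32: 0.8  (via SW5)
SW26: 1.3  (via SW5)
SW23: 1.9  (via SW5)
SW6: 2.7  (via SW32)
SW9: 3.2  (via SW26)
SW37: 3.4  (via SW6)
SW36: 4  (via SW6)
Shortest route: SW5 → SW32 → SW6 → SW36 = 4 hops' cost.

4 hops' cost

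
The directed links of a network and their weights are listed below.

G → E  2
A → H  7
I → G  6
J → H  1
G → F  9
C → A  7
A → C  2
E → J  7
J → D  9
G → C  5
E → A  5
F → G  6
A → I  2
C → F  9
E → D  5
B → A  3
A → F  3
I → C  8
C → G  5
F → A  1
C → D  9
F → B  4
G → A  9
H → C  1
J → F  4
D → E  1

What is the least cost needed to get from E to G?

12

Running Dijkstra from E:
E: 0
A: 5  (via E)
D: 5  (via E)
C: 7  (via A)
I: 7  (via A)
J: 7  (via E)
F: 8  (via A)
H: 8  (via J)
B: 12  (via F)
G: 12  (via C)
Shortest route: E–A–C–G = 12.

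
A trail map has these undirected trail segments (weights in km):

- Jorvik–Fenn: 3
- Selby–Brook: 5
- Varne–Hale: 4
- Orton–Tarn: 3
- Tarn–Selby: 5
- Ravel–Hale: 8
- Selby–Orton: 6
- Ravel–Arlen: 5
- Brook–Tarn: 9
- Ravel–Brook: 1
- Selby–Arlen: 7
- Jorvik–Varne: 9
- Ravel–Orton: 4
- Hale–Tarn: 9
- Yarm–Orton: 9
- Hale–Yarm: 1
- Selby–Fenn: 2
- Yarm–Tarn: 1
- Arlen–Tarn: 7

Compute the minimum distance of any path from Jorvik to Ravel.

11 km

Enumerating some paths:
Jorvik - Fenn - Selby - Orton - Ravel: 3+2+6+4 = 15
Jorvik - Fenn - Selby - Brook - Ravel: 3+2+5+1 = 11
Cheapest is Jorvik - Fenn - Selby - Brook - Ravel at 11 km.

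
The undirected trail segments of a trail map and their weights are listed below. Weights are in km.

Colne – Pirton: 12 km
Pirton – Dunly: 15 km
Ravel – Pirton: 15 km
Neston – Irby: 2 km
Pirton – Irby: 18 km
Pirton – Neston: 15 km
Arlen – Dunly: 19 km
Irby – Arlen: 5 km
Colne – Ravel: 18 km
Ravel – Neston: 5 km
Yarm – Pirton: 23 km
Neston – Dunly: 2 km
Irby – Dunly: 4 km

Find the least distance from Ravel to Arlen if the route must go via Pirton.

Shortest Ravel→Pirton: Ravel–Pirton = 15
Shortest Pirton→Arlen: Pirton–Neston–Irby–Arlen = 22
Total via Pirton: 15 + 22 = 37 km.

37 km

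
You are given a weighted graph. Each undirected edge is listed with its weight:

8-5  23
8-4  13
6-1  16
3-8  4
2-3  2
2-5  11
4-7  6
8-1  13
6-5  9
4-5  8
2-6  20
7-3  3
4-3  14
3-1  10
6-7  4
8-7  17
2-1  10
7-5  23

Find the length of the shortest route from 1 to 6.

16

Settle nodes by increasing distance from 1:
1: 0
2: 10  (via 1)
3: 10  (via 1)
7: 13  (via 3)
8: 13  (via 1)
6: 16  (via 1)
Shortest route: 1–6 = 16.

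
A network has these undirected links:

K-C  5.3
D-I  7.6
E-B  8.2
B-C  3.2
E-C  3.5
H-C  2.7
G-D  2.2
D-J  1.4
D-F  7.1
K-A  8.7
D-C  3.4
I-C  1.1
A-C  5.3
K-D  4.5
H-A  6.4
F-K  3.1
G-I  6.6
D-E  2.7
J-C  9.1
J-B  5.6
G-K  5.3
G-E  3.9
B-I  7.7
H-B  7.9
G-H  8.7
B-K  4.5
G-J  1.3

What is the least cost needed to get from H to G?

8.3

Compare a few routes:
H → G: 8.7 = 8.7
H → C → D → G: 2.7+3.4+2.2 = 8.3
Cheapest is H → C → D → G at 8.3.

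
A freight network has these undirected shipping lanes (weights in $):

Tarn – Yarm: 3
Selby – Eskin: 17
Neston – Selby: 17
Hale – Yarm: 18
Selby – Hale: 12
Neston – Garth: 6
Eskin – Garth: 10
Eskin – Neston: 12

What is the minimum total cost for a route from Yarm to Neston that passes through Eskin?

Shortest Yarm→Eskin: Yarm → Hale → Selby → Eskin = 47
Best Eskin to Neston: Eskin → Neston costing 12
Total via Eskin: 47 + 12 = $59.

$59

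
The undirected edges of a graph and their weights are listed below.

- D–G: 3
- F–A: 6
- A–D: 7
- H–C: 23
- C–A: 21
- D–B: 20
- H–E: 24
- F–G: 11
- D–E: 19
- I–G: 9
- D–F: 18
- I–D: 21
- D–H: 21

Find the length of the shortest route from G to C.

Running Dijkstra from G:
G: 0
D: 3  (via G)
I: 9  (via G)
A: 10  (via D)
F: 11  (via G)
E: 22  (via D)
B: 23  (via D)
H: 24  (via D)
C: 31  (via A)
Shortest route: G–D–A–C = 31.

31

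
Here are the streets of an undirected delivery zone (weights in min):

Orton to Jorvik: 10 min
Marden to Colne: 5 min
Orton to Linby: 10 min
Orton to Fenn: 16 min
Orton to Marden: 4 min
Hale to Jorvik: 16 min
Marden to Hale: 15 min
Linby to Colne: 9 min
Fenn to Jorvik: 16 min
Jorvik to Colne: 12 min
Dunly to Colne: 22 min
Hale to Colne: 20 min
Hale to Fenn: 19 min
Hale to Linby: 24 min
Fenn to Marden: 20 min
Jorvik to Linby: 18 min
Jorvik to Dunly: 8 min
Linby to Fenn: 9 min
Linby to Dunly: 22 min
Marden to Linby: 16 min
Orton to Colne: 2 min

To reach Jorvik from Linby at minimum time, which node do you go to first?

Jorvik

Candidate routes:
Linby → Colne → Jorvik: 9+12 = 21
Linby → Colne → Orton → Jorvik: 9+2+10 = 21
Linby → Orton → Jorvik: 10+10 = 20
Linby → Jorvik: 18 = 18
Cheapest is Linby → Jorvik at 18 min.
So from Linby the first move is to Jorvik.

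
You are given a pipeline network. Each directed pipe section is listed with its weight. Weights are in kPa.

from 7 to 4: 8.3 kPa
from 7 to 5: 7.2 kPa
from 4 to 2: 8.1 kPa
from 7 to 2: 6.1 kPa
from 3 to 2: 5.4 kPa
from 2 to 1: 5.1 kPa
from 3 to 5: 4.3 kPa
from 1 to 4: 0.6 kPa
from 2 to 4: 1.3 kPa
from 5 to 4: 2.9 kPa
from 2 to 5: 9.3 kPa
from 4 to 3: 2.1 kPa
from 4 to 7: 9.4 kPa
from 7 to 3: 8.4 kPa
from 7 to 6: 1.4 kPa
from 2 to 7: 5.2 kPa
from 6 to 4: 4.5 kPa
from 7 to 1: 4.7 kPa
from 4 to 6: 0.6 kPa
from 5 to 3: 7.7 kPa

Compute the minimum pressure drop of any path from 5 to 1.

Settle nodes by increasing distance from 5:
5: 0
4: 2.9  (via 5)
6: 3.5  (via 4)
3: 5  (via 4)
2: 10.4  (via 3)
7: 12.3  (via 4)
1: 15.5  (via 2)
Shortest route: 5 → 4 → 3 → 2 → 1 = 15.5 kPa.

15.5 kPa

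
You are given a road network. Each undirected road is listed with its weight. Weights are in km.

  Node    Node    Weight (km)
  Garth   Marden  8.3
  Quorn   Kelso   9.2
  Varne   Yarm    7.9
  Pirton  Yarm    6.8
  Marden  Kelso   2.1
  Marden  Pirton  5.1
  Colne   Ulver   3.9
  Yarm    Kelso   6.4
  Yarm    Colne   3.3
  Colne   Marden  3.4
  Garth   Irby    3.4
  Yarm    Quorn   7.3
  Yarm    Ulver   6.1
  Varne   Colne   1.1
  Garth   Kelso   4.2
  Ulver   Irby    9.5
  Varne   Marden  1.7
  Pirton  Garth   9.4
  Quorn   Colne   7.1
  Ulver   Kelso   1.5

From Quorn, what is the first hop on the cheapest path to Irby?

Kelso

Enumerating some paths:
Quorn–Colne–Marden–Kelso–Garth–Irby: 7.1+3.4+2.1+4.2+3.4 = 20.2
Quorn–Kelso–Garth–Irby: 9.2+4.2+3.4 = 16.8
Quorn–Colne–Ulver–Kelso–Garth–Irby: 7.1+3.9+1.5+4.2+3.4 = 20.1
Quorn–Colne–Varne–Marden–Kelso–Garth–Irby: 7.1+1.1+1.7+2.1+4.2+3.4 = 19.6
Cheapest is Quorn–Kelso–Garth–Irby at 16.8 km.
So from Quorn the first move is to Kelso.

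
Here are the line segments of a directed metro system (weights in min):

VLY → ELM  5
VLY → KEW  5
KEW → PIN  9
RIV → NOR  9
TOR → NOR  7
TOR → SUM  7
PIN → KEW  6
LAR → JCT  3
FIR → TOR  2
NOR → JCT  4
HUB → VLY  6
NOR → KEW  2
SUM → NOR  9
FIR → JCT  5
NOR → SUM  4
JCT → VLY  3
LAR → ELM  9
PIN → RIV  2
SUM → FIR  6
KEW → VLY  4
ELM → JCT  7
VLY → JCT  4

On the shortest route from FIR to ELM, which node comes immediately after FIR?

Enumerating some paths:
FIR - JCT - VLY - ELM: 5+3+5 = 13
FIR - TOR - NOR - JCT - VLY - ELM: 2+7+4+3+5 = 21
FIR - TOR - NOR - KEW - VLY - ELM: 2+7+2+4+5 = 20
The minimum is 13 min via FIR - JCT - VLY - ELM.
So from FIR the first move is to JCT.

JCT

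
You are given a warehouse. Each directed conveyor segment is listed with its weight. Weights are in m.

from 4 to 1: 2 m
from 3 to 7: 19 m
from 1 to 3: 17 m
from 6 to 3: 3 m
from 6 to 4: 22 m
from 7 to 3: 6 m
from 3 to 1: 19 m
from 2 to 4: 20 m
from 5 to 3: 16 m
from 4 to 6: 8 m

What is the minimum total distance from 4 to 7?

Compare a few routes:
4 → 6 → 3 → 7: 8+3+19 = 30
4 → 1 → 3 → 7: 2+17+19 = 38
Cheapest is 4 → 6 → 3 → 7 at 30 m.

30 m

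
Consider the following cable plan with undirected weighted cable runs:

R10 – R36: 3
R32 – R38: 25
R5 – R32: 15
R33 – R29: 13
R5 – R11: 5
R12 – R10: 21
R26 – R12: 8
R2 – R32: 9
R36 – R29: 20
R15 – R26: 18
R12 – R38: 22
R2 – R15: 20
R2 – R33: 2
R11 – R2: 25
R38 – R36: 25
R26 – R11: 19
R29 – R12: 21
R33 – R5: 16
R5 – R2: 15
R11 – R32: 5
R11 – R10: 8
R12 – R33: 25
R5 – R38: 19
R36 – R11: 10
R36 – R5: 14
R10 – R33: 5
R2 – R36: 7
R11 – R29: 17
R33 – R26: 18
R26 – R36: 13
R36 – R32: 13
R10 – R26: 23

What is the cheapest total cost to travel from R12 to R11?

27

Compare a few routes:
R12–R26–R11: 8+19 = 27
R12–R26–R36–R11: 8+13+10 = 31
R12–R10–R11: 21+8 = 29
Cheapest is R12–R26–R11 at 27.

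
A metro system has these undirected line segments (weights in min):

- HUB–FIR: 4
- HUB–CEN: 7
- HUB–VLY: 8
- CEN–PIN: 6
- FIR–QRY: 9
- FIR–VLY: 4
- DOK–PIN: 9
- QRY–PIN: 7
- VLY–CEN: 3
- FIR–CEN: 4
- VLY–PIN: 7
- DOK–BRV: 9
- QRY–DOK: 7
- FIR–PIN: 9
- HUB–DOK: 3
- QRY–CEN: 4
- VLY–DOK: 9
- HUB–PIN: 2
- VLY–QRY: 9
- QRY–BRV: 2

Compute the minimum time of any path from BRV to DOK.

Shortest distances from BRV:
BRV: 0
QRY: 2  (via BRV)
CEN: 6  (via QRY)
PIN: 9  (via QRY)
VLY: 9  (via CEN)
DOK: 9  (via BRV)
Shortest route: BRV–DOK = 9 min.

9 min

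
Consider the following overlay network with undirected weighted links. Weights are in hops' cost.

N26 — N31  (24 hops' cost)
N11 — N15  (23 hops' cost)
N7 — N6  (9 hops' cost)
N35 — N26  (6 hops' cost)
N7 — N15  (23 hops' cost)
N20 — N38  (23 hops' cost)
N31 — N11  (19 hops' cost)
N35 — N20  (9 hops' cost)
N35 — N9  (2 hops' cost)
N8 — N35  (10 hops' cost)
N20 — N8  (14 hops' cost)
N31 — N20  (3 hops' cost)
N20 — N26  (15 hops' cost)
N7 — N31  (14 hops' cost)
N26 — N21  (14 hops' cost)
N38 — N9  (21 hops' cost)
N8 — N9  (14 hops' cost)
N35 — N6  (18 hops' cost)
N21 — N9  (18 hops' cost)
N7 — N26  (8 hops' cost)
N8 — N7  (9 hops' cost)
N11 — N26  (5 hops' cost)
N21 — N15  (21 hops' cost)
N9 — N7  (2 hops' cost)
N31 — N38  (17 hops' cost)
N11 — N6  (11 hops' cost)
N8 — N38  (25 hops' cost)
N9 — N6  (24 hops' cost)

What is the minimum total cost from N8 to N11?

21 hops' cost

Enumerating some paths:
N8 - N9 - N35 - N26 - N11: 14+2+6+5 = 27
N8 - N7 - N26 - N11: 9+8+5 = 22
N8 - N7 - N9 - N35 - N26 - N11: 9+2+2+6+5 = 24
N8 - N35 - N26 - N11: 10+6+5 = 21
Cheapest is N8 - N35 - N26 - N11 at 21 hops' cost.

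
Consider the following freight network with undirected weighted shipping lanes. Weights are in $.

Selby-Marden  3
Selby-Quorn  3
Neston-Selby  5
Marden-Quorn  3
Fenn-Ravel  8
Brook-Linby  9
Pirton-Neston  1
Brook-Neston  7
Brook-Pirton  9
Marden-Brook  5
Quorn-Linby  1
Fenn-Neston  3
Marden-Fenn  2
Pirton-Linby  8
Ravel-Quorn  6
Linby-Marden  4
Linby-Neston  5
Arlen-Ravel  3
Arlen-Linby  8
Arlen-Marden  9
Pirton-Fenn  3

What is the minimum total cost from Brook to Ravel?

Compare a few routes:
Brook - Marden - Quorn - Ravel: 5+3+6 = 14
Brook - Marden - Linby - Quorn - Ravel: 5+4+1+6 = 16
Brook - Marden - Fenn - Ravel: 5+2+8 = 15
Cheapest is Brook - Marden - Quorn - Ravel at $14.

$14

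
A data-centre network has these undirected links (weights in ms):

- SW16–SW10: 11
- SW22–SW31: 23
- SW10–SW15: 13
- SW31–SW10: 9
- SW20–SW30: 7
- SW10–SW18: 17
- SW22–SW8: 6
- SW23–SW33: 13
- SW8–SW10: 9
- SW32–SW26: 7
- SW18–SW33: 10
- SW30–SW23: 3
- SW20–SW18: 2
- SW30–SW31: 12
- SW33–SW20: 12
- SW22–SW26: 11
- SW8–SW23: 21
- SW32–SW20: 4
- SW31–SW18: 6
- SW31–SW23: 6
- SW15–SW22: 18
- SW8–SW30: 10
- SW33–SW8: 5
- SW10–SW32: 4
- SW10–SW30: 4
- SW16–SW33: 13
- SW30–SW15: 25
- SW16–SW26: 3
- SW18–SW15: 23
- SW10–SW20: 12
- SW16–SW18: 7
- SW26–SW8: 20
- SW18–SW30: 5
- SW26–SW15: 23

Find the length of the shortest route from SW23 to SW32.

Running Dijkstra from SW23:
SW23: 0
SW30: 3  (via SW23)
SW31: 6  (via SW23)
SW10: 7  (via SW30)
SW18: 8  (via SW30)
SW20: 10  (via SW30)
SW32: 11  (via SW10)
Shortest route: SW23 → SW30 → SW10 → SW32 = 11 ms.

11 ms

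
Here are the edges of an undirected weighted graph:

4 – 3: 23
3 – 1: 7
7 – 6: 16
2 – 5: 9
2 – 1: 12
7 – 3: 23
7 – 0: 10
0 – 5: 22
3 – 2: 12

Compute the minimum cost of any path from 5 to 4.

Running Dijkstra from 5:
5: 0
2: 9  (via 5)
1: 21  (via 2)
3: 21  (via 2)
0: 22  (via 5)
7: 32  (via 0)
4: 44  (via 3)
Shortest route: 5 → 2 → 3 → 4 = 44.

44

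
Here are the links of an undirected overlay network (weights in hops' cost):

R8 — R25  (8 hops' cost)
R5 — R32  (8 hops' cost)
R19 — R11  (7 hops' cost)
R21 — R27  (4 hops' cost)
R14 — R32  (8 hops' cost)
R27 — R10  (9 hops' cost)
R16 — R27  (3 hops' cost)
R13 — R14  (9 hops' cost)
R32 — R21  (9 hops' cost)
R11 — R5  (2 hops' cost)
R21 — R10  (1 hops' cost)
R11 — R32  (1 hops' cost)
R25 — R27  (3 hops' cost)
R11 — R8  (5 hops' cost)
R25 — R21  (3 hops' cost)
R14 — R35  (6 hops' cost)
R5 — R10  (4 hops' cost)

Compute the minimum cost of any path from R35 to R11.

Running Dijkstra from R35:
R35: 0
R14: 6  (via R35)
R32: 14  (via R14)
R11: 15  (via R32)
Shortest route: R35 → R14 → R32 → R11 = 15 hops' cost.

15 hops' cost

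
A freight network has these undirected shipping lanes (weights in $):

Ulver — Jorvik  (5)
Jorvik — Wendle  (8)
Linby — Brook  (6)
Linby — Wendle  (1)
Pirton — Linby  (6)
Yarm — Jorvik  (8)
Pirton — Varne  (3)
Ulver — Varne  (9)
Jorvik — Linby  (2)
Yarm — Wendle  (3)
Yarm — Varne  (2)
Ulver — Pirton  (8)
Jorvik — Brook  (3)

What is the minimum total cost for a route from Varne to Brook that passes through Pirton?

$14

Best Varne to Pirton: Varne–Pirton costing 3
Shortest Pirton→Brook: Pirton–Linby–Jorvik–Brook = 11
Total via Pirton: 3 + 11 = $14.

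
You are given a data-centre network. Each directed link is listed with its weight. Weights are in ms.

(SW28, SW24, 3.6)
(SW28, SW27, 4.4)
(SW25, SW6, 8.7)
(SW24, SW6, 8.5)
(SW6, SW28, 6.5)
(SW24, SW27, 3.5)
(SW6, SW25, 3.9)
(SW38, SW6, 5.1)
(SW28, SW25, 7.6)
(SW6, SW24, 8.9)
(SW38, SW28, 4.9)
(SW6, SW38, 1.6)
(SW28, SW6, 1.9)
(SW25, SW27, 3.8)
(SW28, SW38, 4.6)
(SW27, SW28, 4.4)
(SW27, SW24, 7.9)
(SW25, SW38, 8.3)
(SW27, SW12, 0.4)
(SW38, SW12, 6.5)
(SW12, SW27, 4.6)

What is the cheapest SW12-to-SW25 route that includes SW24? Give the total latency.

24.9 ms

Shortest SW12→SW24: SW12–SW27–SW24 = 12.5
Best SW24 to SW25: SW24–SW6–SW25 costing 12.4
Total via SW24: 12.5 + 12.4 = 24.9 ms.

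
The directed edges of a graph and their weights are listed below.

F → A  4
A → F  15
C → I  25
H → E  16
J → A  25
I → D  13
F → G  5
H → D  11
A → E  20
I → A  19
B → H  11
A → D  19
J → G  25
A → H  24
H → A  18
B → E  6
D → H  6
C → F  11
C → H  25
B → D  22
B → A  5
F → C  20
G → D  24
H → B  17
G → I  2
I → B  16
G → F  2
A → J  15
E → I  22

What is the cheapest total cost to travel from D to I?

Shortest distances from D:
D: 0
H: 6  (via D)
E: 22  (via H)
B: 23  (via H)
A: 24  (via H)
F: 39  (via A)
J: 39  (via A)
G: 44  (via F)
I: 44  (via E)
Shortest route: D → H → E → I = 44.

44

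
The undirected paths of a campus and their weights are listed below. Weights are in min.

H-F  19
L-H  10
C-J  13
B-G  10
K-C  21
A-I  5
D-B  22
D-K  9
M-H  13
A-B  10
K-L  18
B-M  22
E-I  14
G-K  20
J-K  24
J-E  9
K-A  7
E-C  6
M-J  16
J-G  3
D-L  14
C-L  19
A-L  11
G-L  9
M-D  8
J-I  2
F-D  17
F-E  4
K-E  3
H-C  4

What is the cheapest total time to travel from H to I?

19 min

Shortest distances from H:
H: 0
C: 4  (via H)
E: 10  (via C)
L: 10  (via H)
K: 13  (via E)
M: 13  (via H)
F: 14  (via E)
J: 17  (via C)
G: 19  (via L)
I: 19  (via J)
Shortest route: H–C–J–I = 19 min.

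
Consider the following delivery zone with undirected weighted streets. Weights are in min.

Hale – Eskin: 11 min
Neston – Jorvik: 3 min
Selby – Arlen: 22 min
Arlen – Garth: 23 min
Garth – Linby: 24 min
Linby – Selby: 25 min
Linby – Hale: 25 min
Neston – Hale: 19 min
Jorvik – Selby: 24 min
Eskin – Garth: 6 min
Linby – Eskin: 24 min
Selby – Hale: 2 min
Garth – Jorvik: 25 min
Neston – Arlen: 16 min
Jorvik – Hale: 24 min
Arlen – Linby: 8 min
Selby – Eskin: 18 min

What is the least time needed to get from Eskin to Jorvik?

31 min

Shortest distances from Eskin:
Eskin: 0
Garth: 6  (via Eskin)
Hale: 11  (via Eskin)
Selby: 13  (via Hale)
Linby: 24  (via Eskin)
Arlen: 29  (via Garth)
Neston: 30  (via Hale)
Jorvik: 31  (via Garth)
Shortest route: Eskin–Garth–Jorvik = 31 min.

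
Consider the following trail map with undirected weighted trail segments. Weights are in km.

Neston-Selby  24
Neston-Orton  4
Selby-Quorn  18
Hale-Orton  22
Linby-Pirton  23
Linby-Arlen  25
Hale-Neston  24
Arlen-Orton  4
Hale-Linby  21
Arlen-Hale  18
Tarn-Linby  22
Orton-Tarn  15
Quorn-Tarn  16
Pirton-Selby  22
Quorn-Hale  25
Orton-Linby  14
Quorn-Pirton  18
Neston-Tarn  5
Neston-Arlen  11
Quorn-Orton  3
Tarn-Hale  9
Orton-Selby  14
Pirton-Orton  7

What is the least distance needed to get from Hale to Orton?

18 km

Enumerating some paths:
Hale → Tarn → Orton: 9+15 = 24
Hale → Arlen → Orton: 18+4 = 22
Hale → Orton: 22 = 22
Hale → Tarn → Neston → Orton: 9+5+4 = 18
The minimum is 18 km via Hale → Tarn → Neston → Orton.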